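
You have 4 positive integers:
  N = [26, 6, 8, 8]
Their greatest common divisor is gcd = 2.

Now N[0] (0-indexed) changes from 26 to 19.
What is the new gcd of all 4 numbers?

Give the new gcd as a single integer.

Answer: 1

Derivation:
Numbers: [26, 6, 8, 8], gcd = 2
Change: index 0, 26 -> 19
gcd of the OTHER numbers (without index 0): gcd([6, 8, 8]) = 2
New gcd = gcd(g_others, new_val) = gcd(2, 19) = 1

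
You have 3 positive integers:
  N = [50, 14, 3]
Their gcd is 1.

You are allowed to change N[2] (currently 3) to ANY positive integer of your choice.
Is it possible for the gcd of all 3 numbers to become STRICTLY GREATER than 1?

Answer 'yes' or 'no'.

Current gcd = 1
gcd of all OTHER numbers (without N[2]=3): gcd([50, 14]) = 2
The new gcd after any change is gcd(2, new_value).
This can be at most 2.
Since 2 > old gcd 1, the gcd CAN increase (e.g., set N[2] = 2).

Answer: yes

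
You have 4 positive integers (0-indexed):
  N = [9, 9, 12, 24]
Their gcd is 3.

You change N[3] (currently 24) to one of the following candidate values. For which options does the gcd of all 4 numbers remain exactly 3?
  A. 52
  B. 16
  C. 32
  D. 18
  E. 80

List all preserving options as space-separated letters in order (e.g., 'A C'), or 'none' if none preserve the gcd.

Answer: D

Derivation:
Old gcd = 3; gcd of others (without N[3]) = 3
New gcd for candidate v: gcd(3, v). Preserves old gcd iff gcd(3, v) = 3.
  Option A: v=52, gcd(3,52)=1 -> changes
  Option B: v=16, gcd(3,16)=1 -> changes
  Option C: v=32, gcd(3,32)=1 -> changes
  Option D: v=18, gcd(3,18)=3 -> preserves
  Option E: v=80, gcd(3,80)=1 -> changes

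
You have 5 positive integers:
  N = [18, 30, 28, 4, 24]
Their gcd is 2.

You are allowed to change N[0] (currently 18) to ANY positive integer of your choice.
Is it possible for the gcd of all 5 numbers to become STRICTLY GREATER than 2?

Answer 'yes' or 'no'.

Answer: no

Derivation:
Current gcd = 2
gcd of all OTHER numbers (without N[0]=18): gcd([30, 28, 4, 24]) = 2
The new gcd after any change is gcd(2, new_value).
This can be at most 2.
Since 2 = old gcd 2, the gcd can only stay the same or decrease.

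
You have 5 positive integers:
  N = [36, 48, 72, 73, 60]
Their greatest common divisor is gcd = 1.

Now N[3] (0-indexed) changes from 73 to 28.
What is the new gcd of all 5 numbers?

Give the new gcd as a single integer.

Answer: 4

Derivation:
Numbers: [36, 48, 72, 73, 60], gcd = 1
Change: index 3, 73 -> 28
gcd of the OTHER numbers (without index 3): gcd([36, 48, 72, 60]) = 12
New gcd = gcd(g_others, new_val) = gcd(12, 28) = 4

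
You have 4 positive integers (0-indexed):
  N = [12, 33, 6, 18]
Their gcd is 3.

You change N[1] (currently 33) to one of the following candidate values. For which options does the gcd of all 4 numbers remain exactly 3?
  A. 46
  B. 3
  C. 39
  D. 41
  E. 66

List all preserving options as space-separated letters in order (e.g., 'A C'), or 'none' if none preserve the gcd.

Answer: B C

Derivation:
Old gcd = 3; gcd of others (without N[1]) = 6
New gcd for candidate v: gcd(6, v). Preserves old gcd iff gcd(6, v) = 3.
  Option A: v=46, gcd(6,46)=2 -> changes
  Option B: v=3, gcd(6,3)=3 -> preserves
  Option C: v=39, gcd(6,39)=3 -> preserves
  Option D: v=41, gcd(6,41)=1 -> changes
  Option E: v=66, gcd(6,66)=6 -> changes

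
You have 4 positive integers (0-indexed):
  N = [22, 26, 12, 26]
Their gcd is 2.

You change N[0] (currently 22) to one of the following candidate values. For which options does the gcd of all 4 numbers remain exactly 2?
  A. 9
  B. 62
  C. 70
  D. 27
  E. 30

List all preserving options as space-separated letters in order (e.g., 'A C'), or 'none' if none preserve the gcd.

Answer: B C E

Derivation:
Old gcd = 2; gcd of others (without N[0]) = 2
New gcd for candidate v: gcd(2, v). Preserves old gcd iff gcd(2, v) = 2.
  Option A: v=9, gcd(2,9)=1 -> changes
  Option B: v=62, gcd(2,62)=2 -> preserves
  Option C: v=70, gcd(2,70)=2 -> preserves
  Option D: v=27, gcd(2,27)=1 -> changes
  Option E: v=30, gcd(2,30)=2 -> preserves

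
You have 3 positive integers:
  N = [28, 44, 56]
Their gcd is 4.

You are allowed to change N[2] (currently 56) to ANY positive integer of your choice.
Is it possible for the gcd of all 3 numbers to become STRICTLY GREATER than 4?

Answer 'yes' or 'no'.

Answer: no

Derivation:
Current gcd = 4
gcd of all OTHER numbers (without N[2]=56): gcd([28, 44]) = 4
The new gcd after any change is gcd(4, new_value).
This can be at most 4.
Since 4 = old gcd 4, the gcd can only stay the same or decrease.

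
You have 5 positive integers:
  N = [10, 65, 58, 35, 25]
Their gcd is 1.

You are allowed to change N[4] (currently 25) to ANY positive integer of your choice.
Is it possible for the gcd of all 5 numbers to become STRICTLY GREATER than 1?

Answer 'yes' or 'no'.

Answer: no

Derivation:
Current gcd = 1
gcd of all OTHER numbers (without N[4]=25): gcd([10, 65, 58, 35]) = 1
The new gcd after any change is gcd(1, new_value).
This can be at most 1.
Since 1 = old gcd 1, the gcd can only stay the same or decrease.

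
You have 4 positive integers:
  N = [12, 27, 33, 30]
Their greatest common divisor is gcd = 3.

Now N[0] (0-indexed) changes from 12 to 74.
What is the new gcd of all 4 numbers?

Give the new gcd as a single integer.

Numbers: [12, 27, 33, 30], gcd = 3
Change: index 0, 12 -> 74
gcd of the OTHER numbers (without index 0): gcd([27, 33, 30]) = 3
New gcd = gcd(g_others, new_val) = gcd(3, 74) = 1

Answer: 1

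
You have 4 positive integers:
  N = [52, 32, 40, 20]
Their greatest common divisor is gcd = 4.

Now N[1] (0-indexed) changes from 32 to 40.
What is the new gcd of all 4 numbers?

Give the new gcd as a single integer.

Numbers: [52, 32, 40, 20], gcd = 4
Change: index 1, 32 -> 40
gcd of the OTHER numbers (without index 1): gcd([52, 40, 20]) = 4
New gcd = gcd(g_others, new_val) = gcd(4, 40) = 4

Answer: 4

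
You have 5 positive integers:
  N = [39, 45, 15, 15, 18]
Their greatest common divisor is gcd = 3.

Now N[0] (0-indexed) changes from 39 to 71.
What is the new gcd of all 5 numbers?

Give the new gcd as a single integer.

Numbers: [39, 45, 15, 15, 18], gcd = 3
Change: index 0, 39 -> 71
gcd of the OTHER numbers (without index 0): gcd([45, 15, 15, 18]) = 3
New gcd = gcd(g_others, new_val) = gcd(3, 71) = 1

Answer: 1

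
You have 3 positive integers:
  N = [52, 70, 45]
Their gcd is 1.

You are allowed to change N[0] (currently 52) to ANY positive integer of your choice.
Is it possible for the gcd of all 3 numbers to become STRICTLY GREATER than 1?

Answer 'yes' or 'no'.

Current gcd = 1
gcd of all OTHER numbers (without N[0]=52): gcd([70, 45]) = 5
The new gcd after any change is gcd(5, new_value).
This can be at most 5.
Since 5 > old gcd 1, the gcd CAN increase (e.g., set N[0] = 5).

Answer: yes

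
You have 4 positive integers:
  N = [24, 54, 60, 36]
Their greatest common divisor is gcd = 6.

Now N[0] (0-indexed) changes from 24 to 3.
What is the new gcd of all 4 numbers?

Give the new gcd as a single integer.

Numbers: [24, 54, 60, 36], gcd = 6
Change: index 0, 24 -> 3
gcd of the OTHER numbers (without index 0): gcd([54, 60, 36]) = 6
New gcd = gcd(g_others, new_val) = gcd(6, 3) = 3

Answer: 3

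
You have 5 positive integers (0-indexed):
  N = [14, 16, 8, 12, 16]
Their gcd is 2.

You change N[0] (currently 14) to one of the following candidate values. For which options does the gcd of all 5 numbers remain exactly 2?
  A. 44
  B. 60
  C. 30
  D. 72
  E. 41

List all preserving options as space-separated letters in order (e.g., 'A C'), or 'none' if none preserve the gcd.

Old gcd = 2; gcd of others (without N[0]) = 4
New gcd for candidate v: gcd(4, v). Preserves old gcd iff gcd(4, v) = 2.
  Option A: v=44, gcd(4,44)=4 -> changes
  Option B: v=60, gcd(4,60)=4 -> changes
  Option C: v=30, gcd(4,30)=2 -> preserves
  Option D: v=72, gcd(4,72)=4 -> changes
  Option E: v=41, gcd(4,41)=1 -> changes

Answer: C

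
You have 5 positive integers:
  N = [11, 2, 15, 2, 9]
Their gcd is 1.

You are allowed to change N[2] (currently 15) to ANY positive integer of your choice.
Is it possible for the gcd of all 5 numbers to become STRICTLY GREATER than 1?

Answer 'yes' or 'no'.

Current gcd = 1
gcd of all OTHER numbers (without N[2]=15): gcd([11, 2, 2, 9]) = 1
The new gcd after any change is gcd(1, new_value).
This can be at most 1.
Since 1 = old gcd 1, the gcd can only stay the same or decrease.

Answer: no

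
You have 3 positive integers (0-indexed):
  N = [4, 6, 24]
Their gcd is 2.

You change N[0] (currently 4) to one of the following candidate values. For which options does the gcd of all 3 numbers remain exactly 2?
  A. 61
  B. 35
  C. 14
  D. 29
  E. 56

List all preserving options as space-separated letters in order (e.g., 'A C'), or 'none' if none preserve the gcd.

Old gcd = 2; gcd of others (without N[0]) = 6
New gcd for candidate v: gcd(6, v). Preserves old gcd iff gcd(6, v) = 2.
  Option A: v=61, gcd(6,61)=1 -> changes
  Option B: v=35, gcd(6,35)=1 -> changes
  Option C: v=14, gcd(6,14)=2 -> preserves
  Option D: v=29, gcd(6,29)=1 -> changes
  Option E: v=56, gcd(6,56)=2 -> preserves

Answer: C E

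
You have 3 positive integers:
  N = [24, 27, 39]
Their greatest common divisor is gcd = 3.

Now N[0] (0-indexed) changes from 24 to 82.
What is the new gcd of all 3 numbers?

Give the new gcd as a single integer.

Answer: 1

Derivation:
Numbers: [24, 27, 39], gcd = 3
Change: index 0, 24 -> 82
gcd of the OTHER numbers (without index 0): gcd([27, 39]) = 3
New gcd = gcd(g_others, new_val) = gcd(3, 82) = 1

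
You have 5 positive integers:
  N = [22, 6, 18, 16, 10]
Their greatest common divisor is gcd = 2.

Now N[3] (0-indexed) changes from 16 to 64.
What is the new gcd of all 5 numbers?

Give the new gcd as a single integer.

Answer: 2

Derivation:
Numbers: [22, 6, 18, 16, 10], gcd = 2
Change: index 3, 16 -> 64
gcd of the OTHER numbers (without index 3): gcd([22, 6, 18, 10]) = 2
New gcd = gcd(g_others, new_val) = gcd(2, 64) = 2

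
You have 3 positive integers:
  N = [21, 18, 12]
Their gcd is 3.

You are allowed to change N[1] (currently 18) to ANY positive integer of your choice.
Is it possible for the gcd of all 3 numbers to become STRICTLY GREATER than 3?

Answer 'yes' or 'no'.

Current gcd = 3
gcd of all OTHER numbers (without N[1]=18): gcd([21, 12]) = 3
The new gcd after any change is gcd(3, new_value).
This can be at most 3.
Since 3 = old gcd 3, the gcd can only stay the same or decrease.

Answer: no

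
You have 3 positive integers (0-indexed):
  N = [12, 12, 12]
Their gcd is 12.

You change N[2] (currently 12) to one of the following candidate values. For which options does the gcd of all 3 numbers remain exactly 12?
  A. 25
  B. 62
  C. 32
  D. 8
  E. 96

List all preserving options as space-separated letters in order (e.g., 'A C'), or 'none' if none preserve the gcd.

Answer: E

Derivation:
Old gcd = 12; gcd of others (without N[2]) = 12
New gcd for candidate v: gcd(12, v). Preserves old gcd iff gcd(12, v) = 12.
  Option A: v=25, gcd(12,25)=1 -> changes
  Option B: v=62, gcd(12,62)=2 -> changes
  Option C: v=32, gcd(12,32)=4 -> changes
  Option D: v=8, gcd(12,8)=4 -> changes
  Option E: v=96, gcd(12,96)=12 -> preserves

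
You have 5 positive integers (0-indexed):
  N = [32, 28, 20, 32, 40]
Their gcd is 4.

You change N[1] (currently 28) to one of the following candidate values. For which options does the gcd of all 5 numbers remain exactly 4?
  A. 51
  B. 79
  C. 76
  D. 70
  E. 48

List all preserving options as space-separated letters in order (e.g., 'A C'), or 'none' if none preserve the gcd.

Answer: C E

Derivation:
Old gcd = 4; gcd of others (without N[1]) = 4
New gcd for candidate v: gcd(4, v). Preserves old gcd iff gcd(4, v) = 4.
  Option A: v=51, gcd(4,51)=1 -> changes
  Option B: v=79, gcd(4,79)=1 -> changes
  Option C: v=76, gcd(4,76)=4 -> preserves
  Option D: v=70, gcd(4,70)=2 -> changes
  Option E: v=48, gcd(4,48)=4 -> preserves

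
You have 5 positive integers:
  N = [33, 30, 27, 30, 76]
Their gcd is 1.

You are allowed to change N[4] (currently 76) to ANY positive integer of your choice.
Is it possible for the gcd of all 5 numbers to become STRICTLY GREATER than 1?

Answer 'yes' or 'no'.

Current gcd = 1
gcd of all OTHER numbers (without N[4]=76): gcd([33, 30, 27, 30]) = 3
The new gcd after any change is gcd(3, new_value).
This can be at most 3.
Since 3 > old gcd 1, the gcd CAN increase (e.g., set N[4] = 3).

Answer: yes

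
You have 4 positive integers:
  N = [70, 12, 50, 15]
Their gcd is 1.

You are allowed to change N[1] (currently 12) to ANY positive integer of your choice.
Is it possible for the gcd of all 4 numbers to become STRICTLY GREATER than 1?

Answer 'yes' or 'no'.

Answer: yes

Derivation:
Current gcd = 1
gcd of all OTHER numbers (without N[1]=12): gcd([70, 50, 15]) = 5
The new gcd after any change is gcd(5, new_value).
This can be at most 5.
Since 5 > old gcd 1, the gcd CAN increase (e.g., set N[1] = 5).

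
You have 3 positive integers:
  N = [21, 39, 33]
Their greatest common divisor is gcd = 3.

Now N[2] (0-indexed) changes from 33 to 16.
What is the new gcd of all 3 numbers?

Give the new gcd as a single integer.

Answer: 1

Derivation:
Numbers: [21, 39, 33], gcd = 3
Change: index 2, 33 -> 16
gcd of the OTHER numbers (without index 2): gcd([21, 39]) = 3
New gcd = gcd(g_others, new_val) = gcd(3, 16) = 1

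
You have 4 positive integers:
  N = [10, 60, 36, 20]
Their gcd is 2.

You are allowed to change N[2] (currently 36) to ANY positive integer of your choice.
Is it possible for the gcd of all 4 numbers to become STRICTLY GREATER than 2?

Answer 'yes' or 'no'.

Answer: yes

Derivation:
Current gcd = 2
gcd of all OTHER numbers (without N[2]=36): gcd([10, 60, 20]) = 10
The new gcd after any change is gcd(10, new_value).
This can be at most 10.
Since 10 > old gcd 2, the gcd CAN increase (e.g., set N[2] = 10).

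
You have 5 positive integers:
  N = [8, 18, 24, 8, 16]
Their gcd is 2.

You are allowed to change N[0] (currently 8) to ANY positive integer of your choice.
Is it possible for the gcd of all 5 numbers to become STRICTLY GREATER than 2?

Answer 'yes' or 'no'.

Answer: no

Derivation:
Current gcd = 2
gcd of all OTHER numbers (without N[0]=8): gcd([18, 24, 8, 16]) = 2
The new gcd after any change is gcd(2, new_value).
This can be at most 2.
Since 2 = old gcd 2, the gcd can only stay the same or decrease.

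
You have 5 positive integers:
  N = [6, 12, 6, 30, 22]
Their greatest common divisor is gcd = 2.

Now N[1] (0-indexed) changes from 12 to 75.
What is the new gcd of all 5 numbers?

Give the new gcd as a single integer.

Numbers: [6, 12, 6, 30, 22], gcd = 2
Change: index 1, 12 -> 75
gcd of the OTHER numbers (without index 1): gcd([6, 6, 30, 22]) = 2
New gcd = gcd(g_others, new_val) = gcd(2, 75) = 1

Answer: 1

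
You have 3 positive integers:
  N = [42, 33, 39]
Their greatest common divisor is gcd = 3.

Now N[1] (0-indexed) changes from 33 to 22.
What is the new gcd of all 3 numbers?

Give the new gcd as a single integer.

Numbers: [42, 33, 39], gcd = 3
Change: index 1, 33 -> 22
gcd of the OTHER numbers (without index 1): gcd([42, 39]) = 3
New gcd = gcd(g_others, new_val) = gcd(3, 22) = 1

Answer: 1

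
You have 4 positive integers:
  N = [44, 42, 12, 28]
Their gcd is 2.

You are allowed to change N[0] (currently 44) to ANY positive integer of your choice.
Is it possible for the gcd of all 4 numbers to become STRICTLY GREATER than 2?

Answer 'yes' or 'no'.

Current gcd = 2
gcd of all OTHER numbers (without N[0]=44): gcd([42, 12, 28]) = 2
The new gcd after any change is gcd(2, new_value).
This can be at most 2.
Since 2 = old gcd 2, the gcd can only stay the same or decrease.

Answer: no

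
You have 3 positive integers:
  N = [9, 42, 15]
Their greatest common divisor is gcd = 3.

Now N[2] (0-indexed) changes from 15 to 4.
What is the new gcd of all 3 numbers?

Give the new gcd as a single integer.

Numbers: [9, 42, 15], gcd = 3
Change: index 2, 15 -> 4
gcd of the OTHER numbers (without index 2): gcd([9, 42]) = 3
New gcd = gcd(g_others, new_val) = gcd(3, 4) = 1

Answer: 1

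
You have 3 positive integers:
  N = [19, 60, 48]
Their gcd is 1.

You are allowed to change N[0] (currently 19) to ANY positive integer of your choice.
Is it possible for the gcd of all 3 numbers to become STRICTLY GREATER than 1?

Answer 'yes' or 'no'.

Current gcd = 1
gcd of all OTHER numbers (without N[0]=19): gcd([60, 48]) = 12
The new gcd after any change is gcd(12, new_value).
This can be at most 12.
Since 12 > old gcd 1, the gcd CAN increase (e.g., set N[0] = 12).

Answer: yes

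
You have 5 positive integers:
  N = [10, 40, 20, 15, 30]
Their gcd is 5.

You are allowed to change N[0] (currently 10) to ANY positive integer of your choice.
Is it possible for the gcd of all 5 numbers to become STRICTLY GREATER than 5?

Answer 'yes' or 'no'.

Answer: no

Derivation:
Current gcd = 5
gcd of all OTHER numbers (without N[0]=10): gcd([40, 20, 15, 30]) = 5
The new gcd after any change is gcd(5, new_value).
This can be at most 5.
Since 5 = old gcd 5, the gcd can only stay the same or decrease.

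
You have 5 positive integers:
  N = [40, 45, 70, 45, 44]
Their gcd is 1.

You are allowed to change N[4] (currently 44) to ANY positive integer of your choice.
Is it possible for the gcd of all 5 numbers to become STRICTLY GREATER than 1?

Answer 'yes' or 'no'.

Current gcd = 1
gcd of all OTHER numbers (without N[4]=44): gcd([40, 45, 70, 45]) = 5
The new gcd after any change is gcd(5, new_value).
This can be at most 5.
Since 5 > old gcd 1, the gcd CAN increase (e.g., set N[4] = 5).

Answer: yes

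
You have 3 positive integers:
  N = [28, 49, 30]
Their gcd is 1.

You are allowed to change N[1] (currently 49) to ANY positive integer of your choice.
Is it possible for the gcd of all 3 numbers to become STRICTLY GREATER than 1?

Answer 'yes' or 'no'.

Current gcd = 1
gcd of all OTHER numbers (without N[1]=49): gcd([28, 30]) = 2
The new gcd after any change is gcd(2, new_value).
This can be at most 2.
Since 2 > old gcd 1, the gcd CAN increase (e.g., set N[1] = 2).

Answer: yes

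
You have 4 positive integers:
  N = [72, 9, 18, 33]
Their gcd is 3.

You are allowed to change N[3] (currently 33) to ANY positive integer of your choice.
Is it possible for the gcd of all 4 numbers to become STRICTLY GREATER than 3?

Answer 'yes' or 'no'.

Current gcd = 3
gcd of all OTHER numbers (without N[3]=33): gcd([72, 9, 18]) = 9
The new gcd after any change is gcd(9, new_value).
This can be at most 9.
Since 9 > old gcd 3, the gcd CAN increase (e.g., set N[3] = 9).

Answer: yes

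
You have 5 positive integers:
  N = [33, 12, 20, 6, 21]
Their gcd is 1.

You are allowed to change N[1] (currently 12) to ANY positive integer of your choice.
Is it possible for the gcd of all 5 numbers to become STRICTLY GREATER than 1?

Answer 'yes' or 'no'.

Current gcd = 1
gcd of all OTHER numbers (without N[1]=12): gcd([33, 20, 6, 21]) = 1
The new gcd after any change is gcd(1, new_value).
This can be at most 1.
Since 1 = old gcd 1, the gcd can only stay the same or decrease.

Answer: no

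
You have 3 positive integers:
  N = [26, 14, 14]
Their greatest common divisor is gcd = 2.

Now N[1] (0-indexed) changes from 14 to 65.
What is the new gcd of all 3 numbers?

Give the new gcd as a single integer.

Answer: 1

Derivation:
Numbers: [26, 14, 14], gcd = 2
Change: index 1, 14 -> 65
gcd of the OTHER numbers (without index 1): gcd([26, 14]) = 2
New gcd = gcd(g_others, new_val) = gcd(2, 65) = 1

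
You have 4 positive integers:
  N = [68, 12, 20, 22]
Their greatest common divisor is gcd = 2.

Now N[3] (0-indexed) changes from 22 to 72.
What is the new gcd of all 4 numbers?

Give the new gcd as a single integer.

Answer: 4

Derivation:
Numbers: [68, 12, 20, 22], gcd = 2
Change: index 3, 22 -> 72
gcd of the OTHER numbers (without index 3): gcd([68, 12, 20]) = 4
New gcd = gcd(g_others, new_val) = gcd(4, 72) = 4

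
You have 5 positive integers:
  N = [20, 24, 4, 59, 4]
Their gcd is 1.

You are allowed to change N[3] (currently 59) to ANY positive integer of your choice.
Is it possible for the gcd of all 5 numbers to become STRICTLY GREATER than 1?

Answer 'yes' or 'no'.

Current gcd = 1
gcd of all OTHER numbers (without N[3]=59): gcd([20, 24, 4, 4]) = 4
The new gcd after any change is gcd(4, new_value).
This can be at most 4.
Since 4 > old gcd 1, the gcd CAN increase (e.g., set N[3] = 4).

Answer: yes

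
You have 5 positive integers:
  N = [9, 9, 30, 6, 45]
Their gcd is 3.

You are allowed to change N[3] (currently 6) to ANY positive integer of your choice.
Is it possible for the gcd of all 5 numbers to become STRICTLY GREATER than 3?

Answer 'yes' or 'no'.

Answer: no

Derivation:
Current gcd = 3
gcd of all OTHER numbers (without N[3]=6): gcd([9, 9, 30, 45]) = 3
The new gcd after any change is gcd(3, new_value).
This can be at most 3.
Since 3 = old gcd 3, the gcd can only stay the same or decrease.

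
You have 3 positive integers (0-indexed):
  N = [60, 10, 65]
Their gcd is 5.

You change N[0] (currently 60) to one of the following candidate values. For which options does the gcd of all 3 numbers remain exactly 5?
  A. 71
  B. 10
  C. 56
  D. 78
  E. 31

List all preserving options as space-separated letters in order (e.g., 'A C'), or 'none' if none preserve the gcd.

Answer: B

Derivation:
Old gcd = 5; gcd of others (without N[0]) = 5
New gcd for candidate v: gcd(5, v). Preserves old gcd iff gcd(5, v) = 5.
  Option A: v=71, gcd(5,71)=1 -> changes
  Option B: v=10, gcd(5,10)=5 -> preserves
  Option C: v=56, gcd(5,56)=1 -> changes
  Option D: v=78, gcd(5,78)=1 -> changes
  Option E: v=31, gcd(5,31)=1 -> changes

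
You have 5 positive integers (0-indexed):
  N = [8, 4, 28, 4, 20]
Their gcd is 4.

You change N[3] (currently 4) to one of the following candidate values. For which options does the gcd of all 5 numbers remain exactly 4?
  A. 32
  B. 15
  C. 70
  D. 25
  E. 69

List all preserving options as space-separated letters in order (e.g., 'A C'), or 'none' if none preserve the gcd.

Answer: A

Derivation:
Old gcd = 4; gcd of others (without N[3]) = 4
New gcd for candidate v: gcd(4, v). Preserves old gcd iff gcd(4, v) = 4.
  Option A: v=32, gcd(4,32)=4 -> preserves
  Option B: v=15, gcd(4,15)=1 -> changes
  Option C: v=70, gcd(4,70)=2 -> changes
  Option D: v=25, gcd(4,25)=1 -> changes
  Option E: v=69, gcd(4,69)=1 -> changes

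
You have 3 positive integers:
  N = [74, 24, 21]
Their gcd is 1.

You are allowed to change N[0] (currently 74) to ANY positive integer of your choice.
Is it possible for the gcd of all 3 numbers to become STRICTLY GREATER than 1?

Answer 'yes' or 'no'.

Current gcd = 1
gcd of all OTHER numbers (without N[0]=74): gcd([24, 21]) = 3
The new gcd after any change is gcd(3, new_value).
This can be at most 3.
Since 3 > old gcd 1, the gcd CAN increase (e.g., set N[0] = 3).

Answer: yes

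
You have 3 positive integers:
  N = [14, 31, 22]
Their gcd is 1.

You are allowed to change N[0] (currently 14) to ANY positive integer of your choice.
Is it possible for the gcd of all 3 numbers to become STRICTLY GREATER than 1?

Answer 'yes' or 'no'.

Answer: no

Derivation:
Current gcd = 1
gcd of all OTHER numbers (without N[0]=14): gcd([31, 22]) = 1
The new gcd after any change is gcd(1, new_value).
This can be at most 1.
Since 1 = old gcd 1, the gcd can only stay the same or decrease.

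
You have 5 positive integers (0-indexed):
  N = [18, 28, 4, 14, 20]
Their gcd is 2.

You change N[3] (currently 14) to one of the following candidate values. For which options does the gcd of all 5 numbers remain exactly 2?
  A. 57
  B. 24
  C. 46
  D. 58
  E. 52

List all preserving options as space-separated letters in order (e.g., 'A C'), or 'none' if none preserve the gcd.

Old gcd = 2; gcd of others (without N[3]) = 2
New gcd for candidate v: gcd(2, v). Preserves old gcd iff gcd(2, v) = 2.
  Option A: v=57, gcd(2,57)=1 -> changes
  Option B: v=24, gcd(2,24)=2 -> preserves
  Option C: v=46, gcd(2,46)=2 -> preserves
  Option D: v=58, gcd(2,58)=2 -> preserves
  Option E: v=52, gcd(2,52)=2 -> preserves

Answer: B C D E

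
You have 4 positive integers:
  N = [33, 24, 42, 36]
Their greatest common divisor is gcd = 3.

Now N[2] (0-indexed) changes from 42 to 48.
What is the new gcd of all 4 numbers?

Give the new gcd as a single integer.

Numbers: [33, 24, 42, 36], gcd = 3
Change: index 2, 42 -> 48
gcd of the OTHER numbers (without index 2): gcd([33, 24, 36]) = 3
New gcd = gcd(g_others, new_val) = gcd(3, 48) = 3

Answer: 3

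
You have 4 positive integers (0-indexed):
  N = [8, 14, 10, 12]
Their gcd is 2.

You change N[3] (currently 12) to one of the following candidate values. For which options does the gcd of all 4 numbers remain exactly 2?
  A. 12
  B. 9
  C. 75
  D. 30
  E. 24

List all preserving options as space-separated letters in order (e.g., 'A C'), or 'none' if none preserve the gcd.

Old gcd = 2; gcd of others (without N[3]) = 2
New gcd for candidate v: gcd(2, v). Preserves old gcd iff gcd(2, v) = 2.
  Option A: v=12, gcd(2,12)=2 -> preserves
  Option B: v=9, gcd(2,9)=1 -> changes
  Option C: v=75, gcd(2,75)=1 -> changes
  Option D: v=30, gcd(2,30)=2 -> preserves
  Option E: v=24, gcd(2,24)=2 -> preserves

Answer: A D E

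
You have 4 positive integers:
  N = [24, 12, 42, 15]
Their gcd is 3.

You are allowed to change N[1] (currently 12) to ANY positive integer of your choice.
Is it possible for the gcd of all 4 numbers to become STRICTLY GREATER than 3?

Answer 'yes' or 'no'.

Answer: no

Derivation:
Current gcd = 3
gcd of all OTHER numbers (without N[1]=12): gcd([24, 42, 15]) = 3
The new gcd after any change is gcd(3, new_value).
This can be at most 3.
Since 3 = old gcd 3, the gcd can only stay the same or decrease.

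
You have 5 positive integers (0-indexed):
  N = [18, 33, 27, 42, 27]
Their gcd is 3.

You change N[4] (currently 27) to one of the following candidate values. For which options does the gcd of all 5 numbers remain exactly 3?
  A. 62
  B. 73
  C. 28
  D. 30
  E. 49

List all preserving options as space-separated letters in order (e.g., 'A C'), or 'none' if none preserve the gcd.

Answer: D

Derivation:
Old gcd = 3; gcd of others (without N[4]) = 3
New gcd for candidate v: gcd(3, v). Preserves old gcd iff gcd(3, v) = 3.
  Option A: v=62, gcd(3,62)=1 -> changes
  Option B: v=73, gcd(3,73)=1 -> changes
  Option C: v=28, gcd(3,28)=1 -> changes
  Option D: v=30, gcd(3,30)=3 -> preserves
  Option E: v=49, gcd(3,49)=1 -> changes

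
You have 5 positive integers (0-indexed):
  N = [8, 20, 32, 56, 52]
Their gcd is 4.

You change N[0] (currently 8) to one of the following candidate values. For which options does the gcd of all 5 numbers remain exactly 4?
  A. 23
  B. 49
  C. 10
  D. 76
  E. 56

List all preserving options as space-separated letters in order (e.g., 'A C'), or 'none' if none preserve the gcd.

Answer: D E

Derivation:
Old gcd = 4; gcd of others (without N[0]) = 4
New gcd for candidate v: gcd(4, v). Preserves old gcd iff gcd(4, v) = 4.
  Option A: v=23, gcd(4,23)=1 -> changes
  Option B: v=49, gcd(4,49)=1 -> changes
  Option C: v=10, gcd(4,10)=2 -> changes
  Option D: v=76, gcd(4,76)=4 -> preserves
  Option E: v=56, gcd(4,56)=4 -> preserves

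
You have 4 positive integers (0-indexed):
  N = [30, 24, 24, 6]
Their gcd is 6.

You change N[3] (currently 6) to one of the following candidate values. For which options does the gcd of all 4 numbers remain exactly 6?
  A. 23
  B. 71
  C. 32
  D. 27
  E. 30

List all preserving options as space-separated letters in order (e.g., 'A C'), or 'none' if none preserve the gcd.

Answer: E

Derivation:
Old gcd = 6; gcd of others (without N[3]) = 6
New gcd for candidate v: gcd(6, v). Preserves old gcd iff gcd(6, v) = 6.
  Option A: v=23, gcd(6,23)=1 -> changes
  Option B: v=71, gcd(6,71)=1 -> changes
  Option C: v=32, gcd(6,32)=2 -> changes
  Option D: v=27, gcd(6,27)=3 -> changes
  Option E: v=30, gcd(6,30)=6 -> preserves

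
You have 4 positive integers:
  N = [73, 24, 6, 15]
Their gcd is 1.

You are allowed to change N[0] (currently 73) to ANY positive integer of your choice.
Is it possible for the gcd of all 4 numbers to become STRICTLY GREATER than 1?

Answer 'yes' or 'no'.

Answer: yes

Derivation:
Current gcd = 1
gcd of all OTHER numbers (without N[0]=73): gcd([24, 6, 15]) = 3
The new gcd after any change is gcd(3, new_value).
This can be at most 3.
Since 3 > old gcd 1, the gcd CAN increase (e.g., set N[0] = 3).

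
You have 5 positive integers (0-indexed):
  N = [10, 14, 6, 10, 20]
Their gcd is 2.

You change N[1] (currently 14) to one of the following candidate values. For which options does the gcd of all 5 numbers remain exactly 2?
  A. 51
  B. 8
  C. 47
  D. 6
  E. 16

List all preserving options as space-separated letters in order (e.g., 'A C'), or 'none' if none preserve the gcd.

Answer: B D E

Derivation:
Old gcd = 2; gcd of others (without N[1]) = 2
New gcd for candidate v: gcd(2, v). Preserves old gcd iff gcd(2, v) = 2.
  Option A: v=51, gcd(2,51)=1 -> changes
  Option B: v=8, gcd(2,8)=2 -> preserves
  Option C: v=47, gcd(2,47)=1 -> changes
  Option D: v=6, gcd(2,6)=2 -> preserves
  Option E: v=16, gcd(2,16)=2 -> preserves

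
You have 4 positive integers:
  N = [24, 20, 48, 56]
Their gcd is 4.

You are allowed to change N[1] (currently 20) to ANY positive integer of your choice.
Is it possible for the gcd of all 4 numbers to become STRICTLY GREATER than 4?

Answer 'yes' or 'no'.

Current gcd = 4
gcd of all OTHER numbers (without N[1]=20): gcd([24, 48, 56]) = 8
The new gcd after any change is gcd(8, new_value).
This can be at most 8.
Since 8 > old gcd 4, the gcd CAN increase (e.g., set N[1] = 8).

Answer: yes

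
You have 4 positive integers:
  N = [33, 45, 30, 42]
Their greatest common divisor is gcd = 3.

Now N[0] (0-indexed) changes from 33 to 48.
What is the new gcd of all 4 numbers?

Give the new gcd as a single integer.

Numbers: [33, 45, 30, 42], gcd = 3
Change: index 0, 33 -> 48
gcd of the OTHER numbers (without index 0): gcd([45, 30, 42]) = 3
New gcd = gcd(g_others, new_val) = gcd(3, 48) = 3

Answer: 3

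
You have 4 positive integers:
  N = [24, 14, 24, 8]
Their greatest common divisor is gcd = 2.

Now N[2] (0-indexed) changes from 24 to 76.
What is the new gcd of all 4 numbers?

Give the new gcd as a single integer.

Answer: 2

Derivation:
Numbers: [24, 14, 24, 8], gcd = 2
Change: index 2, 24 -> 76
gcd of the OTHER numbers (without index 2): gcd([24, 14, 8]) = 2
New gcd = gcd(g_others, new_val) = gcd(2, 76) = 2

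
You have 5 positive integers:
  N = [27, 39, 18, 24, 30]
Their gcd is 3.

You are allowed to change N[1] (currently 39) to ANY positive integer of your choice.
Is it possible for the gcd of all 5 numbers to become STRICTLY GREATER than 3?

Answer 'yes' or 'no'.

Current gcd = 3
gcd of all OTHER numbers (without N[1]=39): gcd([27, 18, 24, 30]) = 3
The new gcd after any change is gcd(3, new_value).
This can be at most 3.
Since 3 = old gcd 3, the gcd can only stay the same or decrease.

Answer: no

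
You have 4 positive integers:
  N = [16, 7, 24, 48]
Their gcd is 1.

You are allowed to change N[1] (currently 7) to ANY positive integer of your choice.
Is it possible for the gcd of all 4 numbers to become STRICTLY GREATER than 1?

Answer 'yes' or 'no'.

Current gcd = 1
gcd of all OTHER numbers (without N[1]=7): gcd([16, 24, 48]) = 8
The new gcd after any change is gcd(8, new_value).
This can be at most 8.
Since 8 > old gcd 1, the gcd CAN increase (e.g., set N[1] = 8).

Answer: yes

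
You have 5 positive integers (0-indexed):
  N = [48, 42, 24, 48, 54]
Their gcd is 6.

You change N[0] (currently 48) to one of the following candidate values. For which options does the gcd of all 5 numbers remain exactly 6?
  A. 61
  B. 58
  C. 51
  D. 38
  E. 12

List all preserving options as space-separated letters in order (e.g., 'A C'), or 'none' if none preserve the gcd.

Old gcd = 6; gcd of others (without N[0]) = 6
New gcd for candidate v: gcd(6, v). Preserves old gcd iff gcd(6, v) = 6.
  Option A: v=61, gcd(6,61)=1 -> changes
  Option B: v=58, gcd(6,58)=2 -> changes
  Option C: v=51, gcd(6,51)=3 -> changes
  Option D: v=38, gcd(6,38)=2 -> changes
  Option E: v=12, gcd(6,12)=6 -> preserves

Answer: E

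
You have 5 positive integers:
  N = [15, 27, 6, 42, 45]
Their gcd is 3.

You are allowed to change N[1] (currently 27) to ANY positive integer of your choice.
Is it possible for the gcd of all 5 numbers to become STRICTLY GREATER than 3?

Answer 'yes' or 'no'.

Answer: no

Derivation:
Current gcd = 3
gcd of all OTHER numbers (without N[1]=27): gcd([15, 6, 42, 45]) = 3
The new gcd after any change is gcd(3, new_value).
This can be at most 3.
Since 3 = old gcd 3, the gcd can only stay the same or decrease.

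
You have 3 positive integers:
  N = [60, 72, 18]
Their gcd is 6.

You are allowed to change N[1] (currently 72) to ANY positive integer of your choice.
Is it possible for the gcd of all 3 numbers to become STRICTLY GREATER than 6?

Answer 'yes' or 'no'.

Answer: no

Derivation:
Current gcd = 6
gcd of all OTHER numbers (without N[1]=72): gcd([60, 18]) = 6
The new gcd after any change is gcd(6, new_value).
This can be at most 6.
Since 6 = old gcd 6, the gcd can only stay the same or decrease.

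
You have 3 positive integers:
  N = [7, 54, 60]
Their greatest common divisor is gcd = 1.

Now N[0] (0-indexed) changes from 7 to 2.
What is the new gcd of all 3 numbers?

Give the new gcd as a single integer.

Numbers: [7, 54, 60], gcd = 1
Change: index 0, 7 -> 2
gcd of the OTHER numbers (without index 0): gcd([54, 60]) = 6
New gcd = gcd(g_others, new_val) = gcd(6, 2) = 2

Answer: 2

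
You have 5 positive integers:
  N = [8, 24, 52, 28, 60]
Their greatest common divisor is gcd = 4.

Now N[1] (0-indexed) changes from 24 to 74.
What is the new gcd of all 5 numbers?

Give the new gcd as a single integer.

Numbers: [8, 24, 52, 28, 60], gcd = 4
Change: index 1, 24 -> 74
gcd of the OTHER numbers (without index 1): gcd([8, 52, 28, 60]) = 4
New gcd = gcd(g_others, new_val) = gcd(4, 74) = 2

Answer: 2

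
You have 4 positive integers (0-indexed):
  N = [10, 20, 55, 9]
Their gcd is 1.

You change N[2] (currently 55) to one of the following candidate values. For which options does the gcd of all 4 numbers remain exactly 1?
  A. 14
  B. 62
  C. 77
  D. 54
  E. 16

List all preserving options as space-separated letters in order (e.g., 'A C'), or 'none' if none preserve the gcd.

Answer: A B C D E

Derivation:
Old gcd = 1; gcd of others (without N[2]) = 1
New gcd for candidate v: gcd(1, v). Preserves old gcd iff gcd(1, v) = 1.
  Option A: v=14, gcd(1,14)=1 -> preserves
  Option B: v=62, gcd(1,62)=1 -> preserves
  Option C: v=77, gcd(1,77)=1 -> preserves
  Option D: v=54, gcd(1,54)=1 -> preserves
  Option E: v=16, gcd(1,16)=1 -> preserves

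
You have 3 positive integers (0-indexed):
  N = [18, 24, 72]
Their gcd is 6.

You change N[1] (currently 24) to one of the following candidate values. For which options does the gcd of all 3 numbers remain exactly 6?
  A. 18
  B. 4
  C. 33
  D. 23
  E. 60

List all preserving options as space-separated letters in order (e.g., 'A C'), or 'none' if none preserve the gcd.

Old gcd = 6; gcd of others (without N[1]) = 18
New gcd for candidate v: gcd(18, v). Preserves old gcd iff gcd(18, v) = 6.
  Option A: v=18, gcd(18,18)=18 -> changes
  Option B: v=4, gcd(18,4)=2 -> changes
  Option C: v=33, gcd(18,33)=3 -> changes
  Option D: v=23, gcd(18,23)=1 -> changes
  Option E: v=60, gcd(18,60)=6 -> preserves

Answer: E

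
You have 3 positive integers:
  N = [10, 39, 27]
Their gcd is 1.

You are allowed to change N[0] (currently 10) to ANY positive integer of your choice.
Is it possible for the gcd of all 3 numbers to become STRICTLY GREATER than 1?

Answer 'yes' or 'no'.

Current gcd = 1
gcd of all OTHER numbers (without N[0]=10): gcd([39, 27]) = 3
The new gcd after any change is gcd(3, new_value).
This can be at most 3.
Since 3 > old gcd 1, the gcd CAN increase (e.g., set N[0] = 3).

Answer: yes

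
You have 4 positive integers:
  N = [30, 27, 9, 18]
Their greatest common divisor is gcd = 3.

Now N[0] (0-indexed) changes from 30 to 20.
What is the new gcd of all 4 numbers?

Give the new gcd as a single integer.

Numbers: [30, 27, 9, 18], gcd = 3
Change: index 0, 30 -> 20
gcd of the OTHER numbers (without index 0): gcd([27, 9, 18]) = 9
New gcd = gcd(g_others, new_val) = gcd(9, 20) = 1

Answer: 1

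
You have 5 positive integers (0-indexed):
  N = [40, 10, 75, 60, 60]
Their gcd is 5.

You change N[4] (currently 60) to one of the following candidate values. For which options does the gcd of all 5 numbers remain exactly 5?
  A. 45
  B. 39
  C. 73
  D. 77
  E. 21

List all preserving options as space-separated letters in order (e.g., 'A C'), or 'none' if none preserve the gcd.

Answer: A

Derivation:
Old gcd = 5; gcd of others (without N[4]) = 5
New gcd for candidate v: gcd(5, v). Preserves old gcd iff gcd(5, v) = 5.
  Option A: v=45, gcd(5,45)=5 -> preserves
  Option B: v=39, gcd(5,39)=1 -> changes
  Option C: v=73, gcd(5,73)=1 -> changes
  Option D: v=77, gcd(5,77)=1 -> changes
  Option E: v=21, gcd(5,21)=1 -> changes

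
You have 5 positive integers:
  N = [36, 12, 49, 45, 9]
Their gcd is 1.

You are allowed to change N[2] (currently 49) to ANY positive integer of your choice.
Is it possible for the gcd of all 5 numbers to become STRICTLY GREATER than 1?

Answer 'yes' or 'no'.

Answer: yes

Derivation:
Current gcd = 1
gcd of all OTHER numbers (without N[2]=49): gcd([36, 12, 45, 9]) = 3
The new gcd after any change is gcd(3, new_value).
This can be at most 3.
Since 3 > old gcd 1, the gcd CAN increase (e.g., set N[2] = 3).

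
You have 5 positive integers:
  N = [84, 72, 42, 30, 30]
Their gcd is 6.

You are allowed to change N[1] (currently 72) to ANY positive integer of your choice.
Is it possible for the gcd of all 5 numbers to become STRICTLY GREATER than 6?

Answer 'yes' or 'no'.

Current gcd = 6
gcd of all OTHER numbers (without N[1]=72): gcd([84, 42, 30, 30]) = 6
The new gcd after any change is gcd(6, new_value).
This can be at most 6.
Since 6 = old gcd 6, the gcd can only stay the same or decrease.

Answer: no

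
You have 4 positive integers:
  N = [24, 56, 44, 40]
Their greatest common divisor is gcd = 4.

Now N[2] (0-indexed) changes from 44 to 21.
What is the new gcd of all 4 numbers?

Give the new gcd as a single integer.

Answer: 1

Derivation:
Numbers: [24, 56, 44, 40], gcd = 4
Change: index 2, 44 -> 21
gcd of the OTHER numbers (without index 2): gcd([24, 56, 40]) = 8
New gcd = gcd(g_others, new_val) = gcd(8, 21) = 1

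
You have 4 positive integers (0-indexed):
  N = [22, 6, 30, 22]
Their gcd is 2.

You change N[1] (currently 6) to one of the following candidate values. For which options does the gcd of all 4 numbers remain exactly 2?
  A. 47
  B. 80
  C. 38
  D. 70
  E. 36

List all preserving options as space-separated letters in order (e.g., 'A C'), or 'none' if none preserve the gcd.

Old gcd = 2; gcd of others (without N[1]) = 2
New gcd for candidate v: gcd(2, v). Preserves old gcd iff gcd(2, v) = 2.
  Option A: v=47, gcd(2,47)=1 -> changes
  Option B: v=80, gcd(2,80)=2 -> preserves
  Option C: v=38, gcd(2,38)=2 -> preserves
  Option D: v=70, gcd(2,70)=2 -> preserves
  Option E: v=36, gcd(2,36)=2 -> preserves

Answer: B C D E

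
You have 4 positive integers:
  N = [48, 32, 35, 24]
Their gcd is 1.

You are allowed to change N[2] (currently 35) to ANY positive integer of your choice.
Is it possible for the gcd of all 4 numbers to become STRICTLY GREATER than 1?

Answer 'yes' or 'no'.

Current gcd = 1
gcd of all OTHER numbers (without N[2]=35): gcd([48, 32, 24]) = 8
The new gcd after any change is gcd(8, new_value).
This can be at most 8.
Since 8 > old gcd 1, the gcd CAN increase (e.g., set N[2] = 8).

Answer: yes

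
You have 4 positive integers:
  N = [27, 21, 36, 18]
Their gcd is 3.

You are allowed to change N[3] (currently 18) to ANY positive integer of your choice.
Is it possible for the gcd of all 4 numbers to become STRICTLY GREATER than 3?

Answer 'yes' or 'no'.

Answer: no

Derivation:
Current gcd = 3
gcd of all OTHER numbers (without N[3]=18): gcd([27, 21, 36]) = 3
The new gcd after any change is gcd(3, new_value).
This can be at most 3.
Since 3 = old gcd 3, the gcd can only stay the same or decrease.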